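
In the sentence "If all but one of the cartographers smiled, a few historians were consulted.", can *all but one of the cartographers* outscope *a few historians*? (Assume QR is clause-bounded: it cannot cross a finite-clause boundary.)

The target quantifier *all but one of the cartographers* is part of the adjunct clause *if all but one of the cartographers smiled*.
Adjunct clauses are scope islands: a quantifier inside an adjunct cannot raise into the matrix clause.
So *all but one of the cartographers* cannot raise to a position above *a few historians*.

No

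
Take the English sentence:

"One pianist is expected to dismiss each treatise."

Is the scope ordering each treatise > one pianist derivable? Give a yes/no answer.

Yes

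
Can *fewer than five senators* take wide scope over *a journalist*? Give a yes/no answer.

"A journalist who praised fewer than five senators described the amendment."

*fewer than five senators* occurs within the relative clause *who praised fewer than five senators*.
A relative clause is a scope island — quantifier raising cannot cross its boundary.
*fewer than five senators* > *a journalist* would require crossing that boundary, which is illicit.

No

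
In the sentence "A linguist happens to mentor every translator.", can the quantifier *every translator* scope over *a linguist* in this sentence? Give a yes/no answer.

Yes

The matrix predicate is a raising verb, whose infinitival complement is not a scope island — *every translator* can QR into the matrix clause.
Since no island is crossed, the inverse ordering is licensed alongside surface scope.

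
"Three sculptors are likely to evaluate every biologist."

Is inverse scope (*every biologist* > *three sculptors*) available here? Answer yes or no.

Yes

Infinitival complements of raising predicates do not block QR; *every biologist* and *three sculptors* are effectively clausemates.
With no island boundary between them, the object can take inverse scope over the subject via ordinary QR within the clause.
So *every biologist* > *three sculptors* is among the available readings.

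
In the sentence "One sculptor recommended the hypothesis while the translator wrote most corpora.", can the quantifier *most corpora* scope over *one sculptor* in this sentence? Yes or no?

No

Structurally, *most corpora* is inside the adjunct clause *while the translator wrote most corpora*.
Adjuncts are opaque for quantifier raising; a quantifier in an adjunct stays inside it.
Hence only narrow scope for *most corpora* (under *one sculptor*) survives.
(Only the surface reading survives: one fixed sculptor with respect to all the relevant corpora.)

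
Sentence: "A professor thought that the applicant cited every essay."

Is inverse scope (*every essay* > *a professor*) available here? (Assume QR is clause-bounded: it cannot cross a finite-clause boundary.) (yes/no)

No

*every essay* occurs within the finite complement clause *that the applicant cited every essay*.
Finite CP is the ceiling for QR here, by assumption.
Hence only narrow scope for *every essay* (under *a professor*) survives.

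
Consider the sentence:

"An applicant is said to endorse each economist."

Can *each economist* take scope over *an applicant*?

Yes

*each economist* is inside a raising infinitive, which is transparent to QR (no CP barrier), so it behaves as a matrix argument.
Nothing blocks QR of the lower DP to a position above the higher one, so inverse scope is available.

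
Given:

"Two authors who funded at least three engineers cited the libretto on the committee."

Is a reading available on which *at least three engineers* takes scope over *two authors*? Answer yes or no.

The DP *at least three engineers* is contained in the relative clause *who funded at least three engineers*.
Relative clauses are scope islands: a quantifier cannot QR out of a relative clause to take scope in the matrix clause.
*at least three engineers* > *two authors* would require crossing that boundary, which is illicit.

No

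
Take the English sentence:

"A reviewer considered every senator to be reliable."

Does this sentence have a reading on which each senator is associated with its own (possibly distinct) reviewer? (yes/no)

Yes

This is the *every senator* > *a reviewer* reading.
*every senator* is an ECM subject; ECM complements are not islands, and the embedded quantifier may take matrix scope.
Nothing blocks QR of the lower DP to a position above the higher one, so inverse scope is available.
So *every senator* > *a reviewer* is among the available readings.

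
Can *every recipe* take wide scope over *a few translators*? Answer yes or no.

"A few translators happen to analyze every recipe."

Yes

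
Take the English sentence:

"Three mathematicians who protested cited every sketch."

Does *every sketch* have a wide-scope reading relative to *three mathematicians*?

Yes

The RC *who protested* is an island, but *every sketch* is not inside it — it is the matrix object, a clausemate of *three mathematicians*.
With no island boundary between them, the object can take inverse scope over the subject via ordinary QR within the clause.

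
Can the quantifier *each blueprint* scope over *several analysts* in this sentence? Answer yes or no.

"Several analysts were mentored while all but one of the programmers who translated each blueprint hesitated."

No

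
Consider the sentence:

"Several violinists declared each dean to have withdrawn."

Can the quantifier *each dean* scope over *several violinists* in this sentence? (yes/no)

*each dean* is the subject of an ECM infinitive — the infinitival complement of an ECM verb is not a scope island, so *each dean* can raise into the matrix clause.
QR within a single clause is free, so the lower quantifier may take scope over the higher one.

Yes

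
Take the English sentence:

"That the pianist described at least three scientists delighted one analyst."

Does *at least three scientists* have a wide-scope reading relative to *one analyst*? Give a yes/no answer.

No

The target quantifier *at least three scientists* is part of the sentential subject *that the pianist described at least three scientists*.
Sentential subjects are islands: a quantifier inside the subject clause cannot raise over the matrix predicate.
*at least three scientists* is confined to the island and cannot take scope over *one analyst*.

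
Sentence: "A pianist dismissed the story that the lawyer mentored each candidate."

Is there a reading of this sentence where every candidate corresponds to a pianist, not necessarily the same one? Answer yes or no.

That reading corresponds to *each candidate* > *a pianist*.
*each candidate* sits inside the complex NP *the story that the lawyer mentored each candidate*.
The Complex NP Constraint bars QR out of the complement clause of a noun.
The inverse ordering *each candidate* > *a pianist* is therefore underivable.

No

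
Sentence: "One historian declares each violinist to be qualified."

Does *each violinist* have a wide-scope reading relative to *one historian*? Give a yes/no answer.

ECM infinitives lack a CP barrier, so *each violinist* can QR over the matrix subject *one historian*.
Nothing blocks QR of the lower DP to a position above the higher one, so inverse scope is available.
So *each violinist* > *one historian* is among the available readings.

Yes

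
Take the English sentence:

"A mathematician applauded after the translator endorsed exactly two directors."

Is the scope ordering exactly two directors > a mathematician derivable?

*exactly two directors* sits inside the adjunct clause *after the translator endorsed exactly two directors*.
Adjuncts are opaque for quantifier raising; a quantifier in an adjunct stays inside it.
*exactly two directors* is confined to the island and cannot take scope over *a mathematician*.

No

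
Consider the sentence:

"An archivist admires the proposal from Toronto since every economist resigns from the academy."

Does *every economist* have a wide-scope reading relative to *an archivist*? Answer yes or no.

The target quantifier *every economist* is part of the adjunct clause *since every economist resigns from the academy*.
Since the clause is an adjunct (not a complement), the Adjunct Condition blocks QR across its edge.
The inverse ordering *every economist* > *an archivist* is therefore underivable.
(Only the surface reading survives: one fixed archivist with respect to all the relevant economists.)

No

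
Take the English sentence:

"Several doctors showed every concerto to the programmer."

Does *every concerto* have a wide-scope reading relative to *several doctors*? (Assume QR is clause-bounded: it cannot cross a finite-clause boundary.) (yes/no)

Yes

*every concerto* and *several doctors* are in the same minimal clause.
With no island boundary between them, the object can take inverse scope over the subject via ordinary QR within the clause.
Both orderings are possible: *several doctors* > *every concerto* and *every concerto* > *several doctors*.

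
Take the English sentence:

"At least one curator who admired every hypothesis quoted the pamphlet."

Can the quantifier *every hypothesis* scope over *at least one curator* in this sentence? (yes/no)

No

*every hypothesis* sits inside the relative clause *who admired every hypothesis*.
Relative clauses are scope islands: a quantifier cannot QR out of a relative clause to take scope in the matrix clause.
So *every hypothesis* cannot raise to a position above *at least one curator*.
(Only the surface reading survives: one fixed curator with respect to all the relevant hypotheses.)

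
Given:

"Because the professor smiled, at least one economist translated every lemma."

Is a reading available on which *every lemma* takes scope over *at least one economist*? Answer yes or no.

Yes

*every lemma* is a matrix argument; the adjunct is an island but the target quantifier is outside it.
No island intervenes, so both surface and inverse scope are derivable.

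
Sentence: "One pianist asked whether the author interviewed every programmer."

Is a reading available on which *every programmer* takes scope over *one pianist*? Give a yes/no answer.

*every programmer* sits inside the embedded question *whether the author interviewed every programmer*.
An indirect question is a wh-island; the filled [Spec,CP] blocks QR across the CP edge.
So the wide-scope reading for *every programmer* is blocked.

No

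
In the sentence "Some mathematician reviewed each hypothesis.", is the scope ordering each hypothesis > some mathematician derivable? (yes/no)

*some mathematician* and *each hypothesis* are co-arguments of the matrix verb, with nothing but a clause-internal boundary between them.
Nothing blocks QR of the lower DP to a position above the higher one, so inverse scope is available.
So *each hypothesis* > *some mathematician* is among the available readings.

Yes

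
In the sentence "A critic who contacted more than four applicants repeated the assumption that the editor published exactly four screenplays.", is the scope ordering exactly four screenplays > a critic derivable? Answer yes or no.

No

Structurally, *exactly four screenplays* is inside the complex NP *the assumption that the editor published exactly four screenplays*.
Since the clause is the complement of a nominal head, the CNPC blocks scope extraction.
*exactly four screenplays* is confined to the island and cannot take scope over *a critic*.
(Only the surface reading survives: one fixed critic with respect to all the relevant screenplays.)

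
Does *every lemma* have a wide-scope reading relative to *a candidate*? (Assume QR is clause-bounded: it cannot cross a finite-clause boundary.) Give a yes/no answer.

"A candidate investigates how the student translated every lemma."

No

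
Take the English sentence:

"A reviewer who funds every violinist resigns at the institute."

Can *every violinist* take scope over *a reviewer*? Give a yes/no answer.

*every violinist* sits inside the relative clause *who funds every violinist*.
Relative clauses block scope extraction: QR cannot target a position outside the modified NP.
So *every violinist* cannot raise high enough to outscope *a reviewer*; only the surface ordering *a reviewer* > *every violinist* is available.
(Only the surface reading survives: one fixed reviewer with respect to all the relevant violinists.)

No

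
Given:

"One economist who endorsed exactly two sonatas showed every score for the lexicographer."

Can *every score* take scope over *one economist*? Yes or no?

Yes

*every score* sits in the matrix clause, not in the relative clause on *one economist*.
Nothing blocks QR of the lower DP to a position above the higher one, so inverse scope is available.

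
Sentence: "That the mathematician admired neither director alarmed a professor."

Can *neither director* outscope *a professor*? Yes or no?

No

The DP *neither director* is contained in the sentential subject *that the mathematician admired neither director*.
Subjects — clausal subjects included — are islands for extraction, and QR is no exception.
The ordering *neither director* > *a professor* is therefore underivable.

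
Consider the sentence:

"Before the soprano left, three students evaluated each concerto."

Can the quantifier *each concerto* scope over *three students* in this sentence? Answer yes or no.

Yes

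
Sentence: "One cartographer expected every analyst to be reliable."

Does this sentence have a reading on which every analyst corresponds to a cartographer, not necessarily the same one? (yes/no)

The described interpretation is the *every analyst* > *one cartographer* scoping.
*every analyst* is the subject of an ECM infinitive — the infinitival complement of an ECM verb is not a scope island, so *every analyst* can raise into the matrix clause.
With no island boundary between them, the object can take inverse scope over the subject via ordinary QR within the clause.

Yes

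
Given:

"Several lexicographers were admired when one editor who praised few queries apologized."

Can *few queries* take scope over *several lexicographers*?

No

The DP *few queries* is contained in the relative clause *who praised few queries*, which is itself inside the adjunct *when one editor who praised few queries apologized*.
Nested islands: the RC island is itself inside an adjunct island, so wide scope is doubly excluded.
So *few queries* cannot raise to a position above *several lexicographers*.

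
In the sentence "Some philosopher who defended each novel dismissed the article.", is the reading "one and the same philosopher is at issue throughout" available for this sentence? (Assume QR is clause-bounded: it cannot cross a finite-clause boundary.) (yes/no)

This is the *some philosopher* > *each novel* reading.
That is the surface-scope ordering, which is always one of the available readings — island constraints only ever restrict inverse scope.

Yes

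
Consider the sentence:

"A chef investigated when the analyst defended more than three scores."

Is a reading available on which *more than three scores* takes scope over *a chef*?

No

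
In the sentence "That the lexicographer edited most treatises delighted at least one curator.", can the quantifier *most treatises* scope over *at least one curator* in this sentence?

The DP *most treatises* is contained in the sentential subject *that the lexicographer edited most treatises*.
The subject-island constraint blocks QR out of a clausal subject.
*most treatises* > *at least one curator* would require crossing that boundary, which is illicit.

No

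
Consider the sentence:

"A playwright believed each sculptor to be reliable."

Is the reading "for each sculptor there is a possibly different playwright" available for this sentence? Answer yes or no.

Yes

That reading corresponds to *each sculptor* > *a playwright*.
*each sculptor* is the subject of an ECM infinitive — the infinitival complement of an ECM verb is not a scope island, so *each sculptor* can raise into the matrix clause.
No island intervenes, so both surface and inverse scope are derivable.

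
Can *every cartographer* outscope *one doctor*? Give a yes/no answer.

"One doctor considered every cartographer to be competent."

ECM infinitives lack a CP barrier, so *every cartographer* can QR over the matrix subject *one doctor*.
Clause-internal QR can adjoin the lower DP above the subject, yielding the inverse reading.

Yes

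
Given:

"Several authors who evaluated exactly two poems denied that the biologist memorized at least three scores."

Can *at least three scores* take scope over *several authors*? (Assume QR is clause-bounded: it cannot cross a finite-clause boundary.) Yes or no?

No

The DP *at least three scores* is contained in the finite complement clause *that the biologist memorized at least three scores*.
Given the clause-boundedness assumption, QR cannot cross the finite CP into the matrix.
Hence only narrow scope for *at least three scores* (under *several authors*) survives.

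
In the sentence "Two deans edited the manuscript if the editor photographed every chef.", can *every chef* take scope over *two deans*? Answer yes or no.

No

The target quantifier *every chef* is part of the adjunct clause *if the editor photographed every chef*.
Adverbial clauses are not L-marked, so they are barriers for QR — the quantifier cannot escape the adjunct.
The inverse ordering *every chef* > *two deans* is therefore underivable.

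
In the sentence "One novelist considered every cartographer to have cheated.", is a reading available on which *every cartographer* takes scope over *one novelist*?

The ECM infinitive is scope-transparent — *every cartographer* is free to raise above *one novelist*.
Clause-internal QR can adjoin the lower DP above the subject, yielding the inverse reading.

Yes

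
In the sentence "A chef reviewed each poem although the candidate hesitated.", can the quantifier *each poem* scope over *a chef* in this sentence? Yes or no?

Yes

Although there is an adjunct clause, *each poem* is in the main clause, not inside the adjunct.
With no island boundary between them, the object can take inverse scope over the subject via ordinary QR within the clause.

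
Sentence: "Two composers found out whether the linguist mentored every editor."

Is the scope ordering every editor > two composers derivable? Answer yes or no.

The DP *every editor* is contained in the embedded question *whether the linguist mentored every editor*.
The wh-island constraint blocks QR out of an embedded interrogative.
So *every editor* cannot raise to a position above *two composers*.

No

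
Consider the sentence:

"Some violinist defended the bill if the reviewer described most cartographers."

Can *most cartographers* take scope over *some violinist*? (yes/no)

Structurally, *most cartographers* is inside the adjunct clause *if the reviewer described most cartographers*.
Adjunct clauses are scope islands: a quantifier inside an adjunct cannot raise into the matrix clause.
*most cartographers* is confined to the island and cannot take scope over *some violinist*.
(Only the surface reading survives: one fixed violinist with respect to all the relevant cartographers.)

No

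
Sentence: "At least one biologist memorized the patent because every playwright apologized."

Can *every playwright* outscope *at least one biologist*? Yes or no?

The target quantifier *every playwright* is part of the adjunct clause *because every playwright apologized*.
Scope out of an adjunct clause is unavailable: QR respects the adjunct-island constraint.
*every playwright* is confined to the island and cannot take scope over *at least one biologist*.

No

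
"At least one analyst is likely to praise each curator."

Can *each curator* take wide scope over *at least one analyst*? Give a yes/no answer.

Yes

*each curator* is the object of the infinitival complement of a raising predicate; raising infinitives are transparent for QR, so the two DPs are in effect clausemates.
Nothing blocks QR of the lower DP to a position above the higher one, so inverse scope is available.
So *each curator* > *at least one analyst* is among the available readings.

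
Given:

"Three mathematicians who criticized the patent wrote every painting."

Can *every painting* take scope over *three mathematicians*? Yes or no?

Yes

Although the sentence contains a relative clause (*who criticized the patent*), *every painting* is outside it, in the matrix VP.
Since no island is crossed, the inverse ordering is licensed alongside surface scope.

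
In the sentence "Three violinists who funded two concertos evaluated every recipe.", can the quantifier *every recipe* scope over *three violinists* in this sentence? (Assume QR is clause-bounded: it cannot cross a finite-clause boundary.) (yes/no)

Yes

The RC *who funded two concertos* is an island, but *every recipe* is not inside it — it is the matrix object, a clausemate of *three violinists*.
No island intervenes, so both surface and inverse scope are derivable.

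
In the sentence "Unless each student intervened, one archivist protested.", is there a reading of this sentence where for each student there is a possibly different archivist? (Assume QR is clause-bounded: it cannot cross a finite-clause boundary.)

The described interpretation is the *each student* > *one archivist* scoping.
*each student* occurs within the adjunct clause *unless each student intervened*.
The adjunct-island constraint bars QR out of an adverbial clause.
So the wide-scope reading for *each student* is blocked.

No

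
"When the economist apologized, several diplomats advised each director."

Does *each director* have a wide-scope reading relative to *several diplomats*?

Neither queried DP is inside the adjunct, so the adjunct-island constraint does not apply.
QR within a single clause is free, so the lower quantifier may take scope over the higher one.

Yes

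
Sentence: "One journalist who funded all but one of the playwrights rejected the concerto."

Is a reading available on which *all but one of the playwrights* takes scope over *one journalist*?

No

*all but one of the playwrights* is embedded in the relative clause *who funded all but one of the playwrights*.
The relative clause forms an island for QR, so the quantifier is confined to the head noun's restrictor.
The inverse ordering *all but one of the playwrights* > *one journalist* is therefore underivable.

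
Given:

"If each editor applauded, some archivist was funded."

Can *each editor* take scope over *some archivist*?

Structurally, *each editor* is inside the adjunct clause *if each editor applauded*.
Adverbial clauses are not L-marked, so they are barriers for QR — the quantifier cannot escape the adjunct.
The ordering *each editor* > *some archivist* is therefore underivable.

No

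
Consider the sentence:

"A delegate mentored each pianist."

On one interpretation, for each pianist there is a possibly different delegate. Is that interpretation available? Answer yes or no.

That reading corresponds to *each pianist* > *a delegate*.
*each pianist* is the matrix object and *a delegate* the matrix subject; the two are clausemates.
QR within a single clause is free, so the lower quantifier may take scope over the higher one.

Yes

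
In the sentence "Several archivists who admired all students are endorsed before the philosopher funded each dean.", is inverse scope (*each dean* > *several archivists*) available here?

No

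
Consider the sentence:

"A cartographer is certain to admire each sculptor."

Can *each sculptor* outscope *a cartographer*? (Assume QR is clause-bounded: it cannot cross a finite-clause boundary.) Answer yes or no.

Yes

Raising constructions are monoclausal for scope purposes; *each sculptor* is not separated from *a cartographer* by any island.
QR within a single clause is free, so the lower quantifier may take scope over the higher one.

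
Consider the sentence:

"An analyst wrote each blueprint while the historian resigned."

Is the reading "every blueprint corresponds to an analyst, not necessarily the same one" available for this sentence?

The described interpretation is the *each blueprint* > *an analyst* scoping.
The adjunct clause does not contain *each blueprint*, which is the matrix object.
With no island boundary between them, the object can take inverse scope over the subject via ordinary QR within the clause.
The sentence is scopally ambiguous between *an analyst* > *each blueprint* and *each blueprint* > *an analyst*.

Yes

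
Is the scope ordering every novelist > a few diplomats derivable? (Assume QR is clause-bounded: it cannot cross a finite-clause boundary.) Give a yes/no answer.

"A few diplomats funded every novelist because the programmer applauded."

*every novelist* is a matrix argument; the adjunct is an island but the target quantifier is outside it.
No island intervenes, so both surface and inverse scope are derivable.

Yes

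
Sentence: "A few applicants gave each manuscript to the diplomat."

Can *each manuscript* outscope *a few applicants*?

*each manuscript* and *a few applicants* are in the same minimal clause.
No island intervenes, so both surface and inverse scope are derivable.

Yes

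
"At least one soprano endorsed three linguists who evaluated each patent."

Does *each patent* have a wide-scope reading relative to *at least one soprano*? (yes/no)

No

*each patent* is embedded in the relative clause *who evaluated each patent* modifying *three linguists*.
Relative clauses block scope extraction: QR cannot target a position outside the modified NP.
*each patent* > *at least one soprano* would require crossing that boundary, which is illicit.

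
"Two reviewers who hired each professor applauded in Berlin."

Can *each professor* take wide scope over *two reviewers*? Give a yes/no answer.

No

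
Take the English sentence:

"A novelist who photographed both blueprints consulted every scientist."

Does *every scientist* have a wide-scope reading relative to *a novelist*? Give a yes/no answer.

The relative clause *who photographed both blueprints* modifies *a novelist*, but *every scientist* is not inside that relative clause — it is an argument of the matrix verb.
Clause-internal QR can adjoin the lower DP above the subject, yielding the inverse reading.

Yes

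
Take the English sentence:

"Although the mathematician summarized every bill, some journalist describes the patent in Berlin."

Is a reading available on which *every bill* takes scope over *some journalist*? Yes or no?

No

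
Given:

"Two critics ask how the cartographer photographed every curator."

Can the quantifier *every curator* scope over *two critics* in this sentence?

The DP *every curator* is contained in the embedded question *how the cartographer photographed every curator*.
QR across an interrogative CP boundary is ruled out as a wh-island violation.
The inverse ordering *every curator* > *two critics* is therefore underivable.

No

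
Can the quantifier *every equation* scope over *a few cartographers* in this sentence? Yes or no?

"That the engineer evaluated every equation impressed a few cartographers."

No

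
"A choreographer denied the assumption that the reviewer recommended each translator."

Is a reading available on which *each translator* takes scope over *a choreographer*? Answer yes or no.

*each translator* is embedded in the complex NP *the assumption that the reviewer recommended each translator*.
Noun-complement clauses are scope islands (the Complex NP Constraint): a quantifier inside one cannot scope into the matrix.
The inverse ordering *each translator* > *a choreographer* is therefore underivable.

No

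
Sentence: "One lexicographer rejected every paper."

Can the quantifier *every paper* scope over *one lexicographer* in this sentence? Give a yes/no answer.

*every paper* and *one lexicographer* are in the same minimal clause.
Ordinary QR to a clause-peripheral position gives the wide-scope LF for the lower DP.

Yes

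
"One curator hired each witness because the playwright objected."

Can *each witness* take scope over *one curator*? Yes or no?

Yes

Neither queried DP is inside the adjunct, so the adjunct-island constraint does not apply.
QR within a single clause is free, so the lower quantifier may take scope over the higher one.
The sentence is scopally ambiguous between *one curator* > *each witness* and *each witness* > *one curator*.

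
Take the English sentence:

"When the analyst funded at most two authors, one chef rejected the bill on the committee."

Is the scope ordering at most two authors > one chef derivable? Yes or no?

No

*at most two authors* is embedded in the adjunct clause *when the analyst funded at most two authors*.
Adjuncts are opaque for quantifier raising; a quantifier in an adjunct stays inside it.
*at most two authors* is confined to the island and cannot take scope over *one chef*.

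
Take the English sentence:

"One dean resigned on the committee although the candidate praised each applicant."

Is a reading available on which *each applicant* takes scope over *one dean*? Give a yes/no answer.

Structurally, *each applicant* is inside the adjunct clause *although the candidate praised each applicant*.
Adverbial clauses are not L-marked, so they are barriers for QR — the quantifier cannot escape the adjunct.
*each applicant* > *one dean* would require crossing that boundary, which is illicit.

No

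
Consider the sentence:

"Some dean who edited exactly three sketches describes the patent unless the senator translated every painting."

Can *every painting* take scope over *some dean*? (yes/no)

*every painting* sits inside the adjunct clause *unless the senator translated every painting*.
Since the clause is an adjunct (not a complement), the Adjunct Condition blocks QR across its edge.
So *every painting* cannot raise to a position above *some dean*.

No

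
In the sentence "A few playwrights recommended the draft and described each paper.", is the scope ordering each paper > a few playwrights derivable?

No

The DP *each paper* is contained in one conjunct of the coordinate structure (*described each paper*).
A quantifier cannot raise out of one conjunct of a coordination across the whole coordinate structure — the CSC applies to QR.
There is no licit LF on which *each paper* c-commands *a few playwrights*.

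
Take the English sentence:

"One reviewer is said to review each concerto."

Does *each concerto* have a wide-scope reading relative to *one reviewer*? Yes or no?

Yes

Raising constructions are monoclausal for scope purposes; *each concerto* is not separated from *one reviewer* by any island.
Ordinary QR to a clause-peripheral position gives the wide-scope LF for the lower DP.
The sentence is scopally ambiguous between *one reviewer* > *each concerto* and *each concerto* > *one reviewer*.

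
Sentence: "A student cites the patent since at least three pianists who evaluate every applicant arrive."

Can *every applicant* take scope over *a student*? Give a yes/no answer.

No

*every applicant* occurs within the relative clause *who evaluate every applicant*, which is itself inside the adjunct *since at least three pianists who evaluate every applicant arrive*.
Even if one barrier were somehow void, the other would still block QR.
*every applicant* is confined to the island and cannot take scope over *a student*.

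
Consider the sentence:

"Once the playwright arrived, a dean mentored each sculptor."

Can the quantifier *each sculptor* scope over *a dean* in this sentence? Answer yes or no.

The adjunct island is irrelevant here — *each sculptor* and *a dean* are both in the matrix clause.
Clause-internal QR can adjoin the lower DP above the subject, yielding the inverse reading.

Yes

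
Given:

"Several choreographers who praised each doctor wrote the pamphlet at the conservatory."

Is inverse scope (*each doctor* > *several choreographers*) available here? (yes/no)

No

*each doctor* sits inside the relative clause *who praised each doctor*.
Relative clauses are scope islands: a quantifier cannot QR out of a relative clause to take scope in the matrix clause.
*each doctor* is confined to the island and cannot take scope over *several choreographers*.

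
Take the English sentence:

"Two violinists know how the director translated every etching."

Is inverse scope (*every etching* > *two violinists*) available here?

No

The DP *every etching* is contained in the embedded question *how the director translated every etching*.
Embedded questions are wh-islands: a quantifier inside an indirect question cannot QR into the matrix clause.
The inverse ordering *every etching* > *two violinists* is therefore underivable.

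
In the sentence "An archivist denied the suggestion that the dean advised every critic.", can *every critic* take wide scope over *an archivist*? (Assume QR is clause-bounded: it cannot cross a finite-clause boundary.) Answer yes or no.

No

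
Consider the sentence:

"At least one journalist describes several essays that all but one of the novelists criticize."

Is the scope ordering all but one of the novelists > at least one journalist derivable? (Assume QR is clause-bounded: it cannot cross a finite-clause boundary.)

No

*all but one of the novelists* occurs within the relative clause *that all but one of the novelists criticize* modifying *several essays*.
Relative clauses block scope extraction: QR cannot target a position outside the modified NP.
*all but one of the novelists* is confined to the island and cannot take scope over *at least one journalist*.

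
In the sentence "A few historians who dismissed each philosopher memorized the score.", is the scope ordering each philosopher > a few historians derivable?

No

The DP *each philosopher* is contained in the relative clause *who dismissed each philosopher*.
Relative clauses are scope islands: a quantifier cannot QR out of a relative clause to take scope in the matrix clause.
So *each philosopher* cannot raise high enough to outscope *a few historians*; only the surface ordering *a few historians* > *each philosopher* is available.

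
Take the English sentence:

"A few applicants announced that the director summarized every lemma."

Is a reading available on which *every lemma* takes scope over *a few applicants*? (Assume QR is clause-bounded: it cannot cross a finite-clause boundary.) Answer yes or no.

No

*every lemma* occurs within the finite complement clause *that the director summarized every lemma*.
Finite CP is the ceiling for QR here, by assumption.
*every lemma* > *a few applicants* would require crossing that boundary, which is illicit.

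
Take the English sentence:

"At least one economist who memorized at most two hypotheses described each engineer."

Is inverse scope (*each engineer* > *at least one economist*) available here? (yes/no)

Yes

Although the sentence contains a relative clause (*who memorized at most two hypotheses*), *each engineer* is outside it, in the matrix VP.
Clause-internal QR can adjoin the lower DP above the subject, yielding the inverse reading.
The sentence is scopally ambiguous between *at least one economist* > *each engineer* and *each engineer* > *at least one economist*.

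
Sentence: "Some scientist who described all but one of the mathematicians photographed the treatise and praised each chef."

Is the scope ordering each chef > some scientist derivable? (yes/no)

*each chef* sits inside one conjunct of the coordinate structure (*praised each chef*).
The Coordinate Structure Constraint blocks movement (including QR) out of a single conjunct.
There is no licit LF on which *each chef* c-commands *some scientist*.

No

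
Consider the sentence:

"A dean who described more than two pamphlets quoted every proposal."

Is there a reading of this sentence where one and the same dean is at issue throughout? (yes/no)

Yes

That reading corresponds to *a dean* > *every proposal*.
Surface scope (*a dean* > *every proposal*) is always derivable; islands only block QR, not in-situ interpretation.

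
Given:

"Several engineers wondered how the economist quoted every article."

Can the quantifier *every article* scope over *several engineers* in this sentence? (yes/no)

Structurally, *every article* is inside the embedded question *how the economist quoted every article*.
An indirect question is a wh-island; the filled [Spec,CP] blocks QR across the CP edge.
*every article* is confined to the island and cannot take scope over *several engineers*.

No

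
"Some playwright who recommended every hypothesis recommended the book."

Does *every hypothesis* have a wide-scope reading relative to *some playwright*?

No

The target quantifier *every hypothesis* is part of the relative clause *who recommended every hypothesis*.
The relative clause forms an island for QR, so the quantifier is confined to the head noun's restrictor.
Hence only narrow scope for *every hypothesis* (under *some playwright*) survives.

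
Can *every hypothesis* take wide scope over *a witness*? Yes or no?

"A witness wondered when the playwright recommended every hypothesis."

No

*every hypothesis* is embedded in the embedded question *when the playwright recommended every hypothesis*.
QR across an interrogative CP boundary is ruled out as a wh-island violation.
So *every hypothesis* cannot raise to a position above *a witness*.
(Only the surface reading survives: one fixed witness with respect to all the relevant hypotheses.)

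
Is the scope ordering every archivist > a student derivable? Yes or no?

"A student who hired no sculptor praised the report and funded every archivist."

No

Structurally, *every archivist* is inside one conjunct of the coordinate structure (*funded every archivist*).
The Coordinate Structure Constraint blocks movement (including QR) out of a single conjunct.
*every archivist* is confined to the island and cannot take scope over *a student*.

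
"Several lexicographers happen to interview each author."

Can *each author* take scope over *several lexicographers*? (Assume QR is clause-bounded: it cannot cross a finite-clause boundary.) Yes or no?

Yes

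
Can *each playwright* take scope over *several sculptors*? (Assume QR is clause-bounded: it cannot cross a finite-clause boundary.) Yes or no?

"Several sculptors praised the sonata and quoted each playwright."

No

*each playwright* is embedded in one conjunct of the coordinate structure (*quoted each playwright*).
QR out of a conjunct would have to apply non-ATB, which the CSC forbids.
*each playwright* is confined to the island and cannot take scope over *several sculptors*.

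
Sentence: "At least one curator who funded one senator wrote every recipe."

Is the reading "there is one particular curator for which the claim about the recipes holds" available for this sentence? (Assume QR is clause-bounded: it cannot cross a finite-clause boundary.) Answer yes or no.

Yes

The described interpretation is the *at least one curator* > *every recipe* scoping.
Nothing needs to raise for *at least one curator* > *every recipe*, so no island constraint is at stake.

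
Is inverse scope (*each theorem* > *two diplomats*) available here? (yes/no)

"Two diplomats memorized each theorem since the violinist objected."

Yes

*each theorem* is a matrix argument; the adjunct is an island but the target quantifier is outside it.
Ordinary QR to a clause-peripheral position gives the wide-scope LF for the lower DP.
The sentence is scopally ambiguous between *two diplomats* > *each theorem* and *each theorem* > *two diplomats*.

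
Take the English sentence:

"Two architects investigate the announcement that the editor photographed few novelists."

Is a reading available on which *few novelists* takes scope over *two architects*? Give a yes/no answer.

No

*few novelists* is embedded in the complex NP *the announcement that the editor photographed few novelists*.
Noun-complement clauses are scope islands (the Complex NP Constraint): a quantifier inside one cannot scope into the matrix.
So *few novelists* cannot raise high enough to outscope *two architects*; only the surface ordering *two architects* > *few novelists* is available.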